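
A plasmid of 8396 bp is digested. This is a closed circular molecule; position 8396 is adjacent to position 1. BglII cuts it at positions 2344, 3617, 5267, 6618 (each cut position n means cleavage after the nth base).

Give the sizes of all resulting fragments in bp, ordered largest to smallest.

4122, 1650, 1351, 1273 bp

Circular molecule, 4 cuts → 4 fragments:
  3617 − 2344 = 1273 bp
  5267 − 3617 = 1650 bp
  6618 − 5267 = 1351 bp
  wrap: 8396 − 6618 + 2344 = 4122 bp
Sorted largest to smallest: 4122, 1650, 1351, 1273 bp.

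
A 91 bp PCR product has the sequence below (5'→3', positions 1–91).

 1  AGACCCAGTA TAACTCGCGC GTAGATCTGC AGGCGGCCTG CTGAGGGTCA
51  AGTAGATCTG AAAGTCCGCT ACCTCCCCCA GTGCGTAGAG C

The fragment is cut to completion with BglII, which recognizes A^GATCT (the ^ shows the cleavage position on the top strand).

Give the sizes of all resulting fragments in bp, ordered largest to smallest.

37, 31, 23 bp

BglII sites (AGATCT) start at positions 23, 54.
BglII cuts after the first base of each site, so after positions 23, 54.
Linear molecule, 2 cuts → 3 fragments:
  1–23 → 23 bp
  24–54 → 31 bp
  55–91 → 37 bp
Sorted largest to smallest: 37, 31, 23 bp.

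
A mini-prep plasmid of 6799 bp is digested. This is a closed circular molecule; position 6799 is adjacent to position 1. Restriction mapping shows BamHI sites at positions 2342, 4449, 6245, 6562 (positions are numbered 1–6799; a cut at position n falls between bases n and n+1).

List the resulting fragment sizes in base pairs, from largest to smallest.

Circular molecule, 4 cuts → 4 fragments:
  4449 − 2342 = 2107 bp
  6245 − 4449 = 1796 bp
  6562 − 6245 = 317 bp
  wrap: 6799 − 6562 + 2342 = 2579 bp
Sorted largest to smallest: 2579, 2107, 1796, 317 bp.

2579, 2107, 1796, 317 bp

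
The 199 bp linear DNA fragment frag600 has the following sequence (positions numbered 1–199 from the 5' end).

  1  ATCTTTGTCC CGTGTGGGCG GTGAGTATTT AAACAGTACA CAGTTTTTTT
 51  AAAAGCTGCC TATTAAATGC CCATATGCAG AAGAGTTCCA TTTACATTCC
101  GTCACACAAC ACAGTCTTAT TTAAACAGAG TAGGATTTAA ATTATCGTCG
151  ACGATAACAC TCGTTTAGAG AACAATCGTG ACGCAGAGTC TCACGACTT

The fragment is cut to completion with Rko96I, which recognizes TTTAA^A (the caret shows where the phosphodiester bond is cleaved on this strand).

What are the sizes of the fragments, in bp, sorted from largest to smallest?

Rko96I sites (TTTAAA) start at positions 28, 48, 120, 136.
Rko96I cuts after base 5 of each site (before the last base), so after positions 32, 52, 124, 140.
Linear molecule, 4 cuts → 5 fragments:
  1–32 → 32 bp
  33–52 → 20 bp
  53–124 → 72 bp
  125–140 → 16 bp
  141–199 → 59 bp
Sorted largest to smallest: 72, 59, 32, 20, 16 bp.

72, 59, 32, 20, 16 bp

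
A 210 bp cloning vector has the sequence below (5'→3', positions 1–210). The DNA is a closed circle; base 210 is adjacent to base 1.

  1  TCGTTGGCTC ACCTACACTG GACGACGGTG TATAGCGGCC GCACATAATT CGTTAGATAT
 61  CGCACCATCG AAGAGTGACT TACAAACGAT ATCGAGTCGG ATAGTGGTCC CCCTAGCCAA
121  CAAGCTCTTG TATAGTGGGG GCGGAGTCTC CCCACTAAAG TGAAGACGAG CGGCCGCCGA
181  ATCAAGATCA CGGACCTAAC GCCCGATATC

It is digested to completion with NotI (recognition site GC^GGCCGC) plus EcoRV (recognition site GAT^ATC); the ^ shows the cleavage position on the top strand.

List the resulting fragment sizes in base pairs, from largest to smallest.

NotI sites (GCGGCCGC) start at positions 35, 170.
NotI cuts after base 2 of each site, so after positions 36, 171.
EcoRV sites (GATATC) start at positions 56, 88, 205.
EcoRV cuts after base 3 of each site, so after positions 58, 90, 207.
Combined cut positions: 36, 58, 90, 171, 207.
Circular molecule, 5 cuts → 5 fragments:
  37–58 → 22 bp
  59–90 → 32 bp
  91–171 → 81 bp
  172–207 → 36 bp
  208–210 then 1–36 → 3 + 36 = 39 bp
Sorted largest to smallest: 81, 39, 36, 32, 22 bp.

81, 39, 36, 32, 22 bp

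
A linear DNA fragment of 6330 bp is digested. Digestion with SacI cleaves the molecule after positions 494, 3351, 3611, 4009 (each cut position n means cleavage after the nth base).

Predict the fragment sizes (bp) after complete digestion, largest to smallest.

Linear molecule, 4 cuts → 5 fragments:
  494 − 0 = 494 bp
  3351 − 494 = 2857 bp
  3611 − 3351 = 260 bp
  4009 − 3611 = 398 bp
  6330 − 4009 = 2321 bp
Sorted largest to smallest: 2857, 2321, 494, 398, 260 bp.

2857, 2321, 494, 398, 260 bp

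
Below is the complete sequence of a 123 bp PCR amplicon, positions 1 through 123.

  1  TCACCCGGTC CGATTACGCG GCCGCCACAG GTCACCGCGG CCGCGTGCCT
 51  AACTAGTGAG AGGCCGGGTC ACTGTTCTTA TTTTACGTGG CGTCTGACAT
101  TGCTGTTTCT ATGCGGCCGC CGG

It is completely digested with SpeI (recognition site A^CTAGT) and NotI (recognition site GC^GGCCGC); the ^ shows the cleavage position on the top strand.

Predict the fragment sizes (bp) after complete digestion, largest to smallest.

The SpeI site (ACTAGT) starts at position 52.
SpeI cuts after the first base of each site, so after position 52.
NotI sites (GCGGCCGC) start at positions 18, 37, 113.
NotI cuts after base 2 of each site, so after positions 19, 38, 114.
Combined cut positions: 19, 38, 52, 114.
Linear molecule, 4 cuts → 5 fragments:
  1–19 → 19 bp
  20–38 → 19 bp
  39–52 → 14 bp
  53–114 → 62 bp
  115–123 → 9 bp
Sorted largest to smallest: 62, 19, 19, 14, 9 bp.

62, 19, 19, 14, 9 bp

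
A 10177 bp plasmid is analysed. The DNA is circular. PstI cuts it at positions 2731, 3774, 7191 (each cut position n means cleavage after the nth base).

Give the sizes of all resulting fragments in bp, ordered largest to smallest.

5717, 3417, 1043 bp

Circular molecule, 3 cuts → 3 fragments:
  3774 − 2731 = 1043 bp
  7191 − 3774 = 3417 bp
  wrap: 10177 − 7191 + 2731 = 5717 bp
Sorted largest to smallest: 5717, 3417, 1043 bp.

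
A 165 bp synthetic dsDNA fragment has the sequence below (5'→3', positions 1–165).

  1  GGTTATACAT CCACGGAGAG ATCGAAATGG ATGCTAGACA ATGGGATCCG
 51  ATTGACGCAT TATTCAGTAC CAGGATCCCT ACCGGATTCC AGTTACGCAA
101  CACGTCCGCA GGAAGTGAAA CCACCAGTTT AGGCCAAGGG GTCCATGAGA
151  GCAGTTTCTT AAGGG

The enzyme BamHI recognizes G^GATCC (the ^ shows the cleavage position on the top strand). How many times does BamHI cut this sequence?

2

GGATCC occurs starting at positions 44, 73.
BamHI cuts at 2 sites.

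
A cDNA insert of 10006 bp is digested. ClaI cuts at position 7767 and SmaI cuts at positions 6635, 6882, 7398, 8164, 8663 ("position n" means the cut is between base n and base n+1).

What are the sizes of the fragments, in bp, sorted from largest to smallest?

Combined cut positions (sorted): 6635, 6882, 7398, 7767, 8164, 8663.
Linear molecule, 6 cuts → 7 fragments:
  6635 − 0 = 6635 bp
  6882 − 6635 = 247 bp
  7398 − 6882 = 516 bp
  7767 − 7398 = 369 bp
  8164 − 7767 = 397 bp
  8663 − 8164 = 499 bp
  10006 − 8663 = 1343 bp
Sorted largest to smallest: 6635, 1343, 516, 499, 397, 369, 247 bp.

6635, 1343, 516, 499, 397, 369, 247 bp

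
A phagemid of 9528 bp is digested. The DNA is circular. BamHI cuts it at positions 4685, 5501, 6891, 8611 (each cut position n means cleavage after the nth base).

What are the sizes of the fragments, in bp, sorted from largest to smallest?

Circular molecule, 4 cuts → 4 fragments:
  5501 − 4685 = 816 bp
  6891 − 5501 = 1390 bp
  8611 − 6891 = 1720 bp
  wrap: 9528 − 8611 + 4685 = 5602 bp
Sorted largest to smallest: 5602, 1720, 1390, 816 bp.

5602, 1720, 1390, 816 bp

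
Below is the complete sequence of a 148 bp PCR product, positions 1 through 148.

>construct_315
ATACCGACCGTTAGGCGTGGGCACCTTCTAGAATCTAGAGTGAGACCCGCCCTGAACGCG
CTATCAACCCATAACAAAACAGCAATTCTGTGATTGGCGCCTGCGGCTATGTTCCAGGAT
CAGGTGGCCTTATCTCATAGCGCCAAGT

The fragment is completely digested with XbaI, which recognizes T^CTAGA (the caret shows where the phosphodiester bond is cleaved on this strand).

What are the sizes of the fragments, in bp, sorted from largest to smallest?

114, 27, 7 bp

XbaI sites (TCTAGA) start at positions 27, 34.
XbaI cuts after the first base of each site, so after positions 27, 34.
Linear molecule, 2 cuts → 3 fragments:
  1–27 → 27 bp
  28–34 → 7 bp
  35–148 → 114 bp
Sorted largest to smallest: 114, 27, 7 bp.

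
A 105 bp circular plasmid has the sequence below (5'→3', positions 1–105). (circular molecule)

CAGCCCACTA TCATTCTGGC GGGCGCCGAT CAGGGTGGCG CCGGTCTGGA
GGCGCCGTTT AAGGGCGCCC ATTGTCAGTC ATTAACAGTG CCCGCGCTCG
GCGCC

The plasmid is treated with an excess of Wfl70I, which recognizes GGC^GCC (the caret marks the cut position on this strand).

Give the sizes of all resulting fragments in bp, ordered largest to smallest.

Wfl70I sites (GGCGCC) start at positions 22, 37, 51, 64, 100.
Wfl70I cuts after base 3 of each site, so after positions 24, 39, 53, 66, 102.
Circular molecule, 5 cuts → 5 fragments:
  25–39 → 15 bp
  40–53 → 14 bp
  54–66 → 13 bp
  67–102 → 36 bp
  103–105 then 1–24 → 3 + 24 = 27 bp
Sorted largest to smallest: 36, 27, 15, 14, 13 bp.

36, 27, 15, 14, 13 bp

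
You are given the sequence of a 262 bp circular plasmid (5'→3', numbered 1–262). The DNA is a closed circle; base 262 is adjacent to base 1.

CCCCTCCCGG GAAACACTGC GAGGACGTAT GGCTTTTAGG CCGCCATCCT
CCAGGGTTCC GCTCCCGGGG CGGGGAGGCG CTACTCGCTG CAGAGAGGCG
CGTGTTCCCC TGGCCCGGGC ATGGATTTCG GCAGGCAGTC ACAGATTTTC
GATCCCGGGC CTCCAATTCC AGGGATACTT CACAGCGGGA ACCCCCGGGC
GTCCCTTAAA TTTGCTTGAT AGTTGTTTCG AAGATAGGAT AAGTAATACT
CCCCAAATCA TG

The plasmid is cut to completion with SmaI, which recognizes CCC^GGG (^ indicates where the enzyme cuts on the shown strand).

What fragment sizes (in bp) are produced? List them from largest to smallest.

74, 58, 50, 40, 40 bp

SmaI sites (CCCGGG) start at positions 6, 64, 114, 154, 194.
SmaI cuts after base 3 of each site, so after positions 8, 66, 116, 156, 196.
Circular molecule, 5 cuts → 5 fragments:
  9–66 → 58 bp
  67–116 → 50 bp
  117–156 → 40 bp
  157–196 → 40 bp
  197–262 then 1–8 → 66 + 8 = 74 bp
Sorted largest to smallest: 74, 58, 50, 40, 40 bp.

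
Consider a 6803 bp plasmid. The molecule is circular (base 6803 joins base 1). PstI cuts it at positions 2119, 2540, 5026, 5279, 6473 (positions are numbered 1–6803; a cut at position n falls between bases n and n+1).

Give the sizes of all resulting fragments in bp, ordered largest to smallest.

Circular molecule, 5 cuts → 5 fragments:
  2540 − 2119 = 421 bp
  5026 − 2540 = 2486 bp
  5279 − 5026 = 253 bp
  6473 − 5279 = 1194 bp
  wrap: 6803 − 6473 + 2119 = 2449 bp
Sorted largest to smallest: 2486, 2449, 1194, 421, 253 bp.

2486, 2449, 1194, 421, 253 bp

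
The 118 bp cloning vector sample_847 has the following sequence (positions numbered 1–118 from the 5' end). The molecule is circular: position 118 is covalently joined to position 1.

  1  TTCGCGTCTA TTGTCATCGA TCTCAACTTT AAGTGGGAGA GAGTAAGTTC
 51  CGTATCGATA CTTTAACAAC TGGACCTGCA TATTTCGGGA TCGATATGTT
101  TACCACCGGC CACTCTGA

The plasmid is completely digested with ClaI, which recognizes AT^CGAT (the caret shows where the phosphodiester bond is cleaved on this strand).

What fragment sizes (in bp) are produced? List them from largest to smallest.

44, 38, 36 bp

ClaI sites (ATCGAT) start at positions 16, 54, 90.
ClaI cuts after base 2 of each site, so after positions 17, 55, 91.
Circular molecule, 3 cuts → 3 fragments:
  18–55 → 38 bp
  56–91 → 36 bp
  92–118 then 1–17 → 27 + 17 = 44 bp
Sorted largest to smallest: 44, 38, 36 bp.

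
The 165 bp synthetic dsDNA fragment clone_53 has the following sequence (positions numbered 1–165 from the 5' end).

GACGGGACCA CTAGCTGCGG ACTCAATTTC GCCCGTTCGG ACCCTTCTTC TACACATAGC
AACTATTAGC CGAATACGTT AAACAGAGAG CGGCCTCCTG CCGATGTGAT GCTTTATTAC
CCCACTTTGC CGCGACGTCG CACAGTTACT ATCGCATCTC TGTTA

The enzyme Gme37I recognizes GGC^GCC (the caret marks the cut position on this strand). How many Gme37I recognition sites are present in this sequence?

No occurrence of GGCGCC is present in the sequence.
Gme37I does not cut: 0 sites.

0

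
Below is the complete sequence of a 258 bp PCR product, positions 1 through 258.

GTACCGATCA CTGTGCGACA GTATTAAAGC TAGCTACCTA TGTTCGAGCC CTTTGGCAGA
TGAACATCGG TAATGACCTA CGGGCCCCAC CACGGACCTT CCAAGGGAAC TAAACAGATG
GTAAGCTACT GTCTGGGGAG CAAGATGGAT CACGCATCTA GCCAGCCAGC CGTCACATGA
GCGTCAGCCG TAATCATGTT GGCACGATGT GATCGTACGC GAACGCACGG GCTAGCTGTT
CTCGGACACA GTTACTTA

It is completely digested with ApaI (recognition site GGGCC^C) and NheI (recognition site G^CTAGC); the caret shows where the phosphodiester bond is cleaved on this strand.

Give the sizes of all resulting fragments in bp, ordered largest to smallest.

The ApaI site (GGGCCC) starts at position 82.
ApaI cuts after base 5 of each site (before the last base), so after position 86.
NheI sites (GCTAGC) start at positions 29, 231.
NheI cuts after the first base of each site, so after positions 29, 231.
Combined cut positions: 29, 86, 231.
Linear molecule, 3 cuts → 4 fragments:
  1–29 → 29 bp
  30–86 → 57 bp
  87–231 → 145 bp
  232–258 → 27 bp
Sorted largest to smallest: 145, 57, 29, 27 bp.

145, 57, 29, 27 bp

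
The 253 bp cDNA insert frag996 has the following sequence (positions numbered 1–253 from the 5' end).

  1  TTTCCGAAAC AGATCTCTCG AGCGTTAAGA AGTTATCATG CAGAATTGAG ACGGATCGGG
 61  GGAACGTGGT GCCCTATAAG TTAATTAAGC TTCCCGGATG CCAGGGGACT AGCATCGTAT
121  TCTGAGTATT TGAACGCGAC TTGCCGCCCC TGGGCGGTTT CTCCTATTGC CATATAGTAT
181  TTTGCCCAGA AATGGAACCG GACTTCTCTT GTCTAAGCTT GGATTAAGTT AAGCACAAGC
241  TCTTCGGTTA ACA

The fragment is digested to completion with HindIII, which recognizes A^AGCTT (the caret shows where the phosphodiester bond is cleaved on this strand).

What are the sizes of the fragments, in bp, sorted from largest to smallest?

128, 87, 38 bp

HindIII sites (AAGCTT) start at positions 87, 215.
HindIII cuts after the first base of each site, so after positions 87, 215.
Linear molecule, 2 cuts → 3 fragments:
  1–87 → 87 bp
  88–215 → 128 bp
  216–253 → 38 bp
Sorted largest to smallest: 128, 87, 38 bp.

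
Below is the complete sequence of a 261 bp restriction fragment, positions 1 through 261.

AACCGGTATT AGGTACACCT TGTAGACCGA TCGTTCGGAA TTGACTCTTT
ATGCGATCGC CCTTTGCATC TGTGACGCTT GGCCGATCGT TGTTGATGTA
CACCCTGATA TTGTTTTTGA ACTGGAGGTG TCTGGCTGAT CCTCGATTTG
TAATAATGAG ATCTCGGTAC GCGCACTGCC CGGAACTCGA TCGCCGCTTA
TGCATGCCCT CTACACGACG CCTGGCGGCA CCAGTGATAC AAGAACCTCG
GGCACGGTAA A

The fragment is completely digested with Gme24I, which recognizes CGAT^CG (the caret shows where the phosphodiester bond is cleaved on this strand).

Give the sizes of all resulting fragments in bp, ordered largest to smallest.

Gme24I sites (CGATCG) start at positions 28, 54, 84, 188.
Gme24I cuts after base 4 of each site, so after positions 31, 57, 87, 191.
Linear molecule, 4 cuts → 5 fragments:
  1–31 → 31 bp
  32–57 → 26 bp
  58–87 → 30 bp
  88–191 → 104 bp
  192–261 → 70 bp
Sorted largest to smallest: 104, 70, 31, 30, 26 bp.

104, 70, 31, 30, 26 bp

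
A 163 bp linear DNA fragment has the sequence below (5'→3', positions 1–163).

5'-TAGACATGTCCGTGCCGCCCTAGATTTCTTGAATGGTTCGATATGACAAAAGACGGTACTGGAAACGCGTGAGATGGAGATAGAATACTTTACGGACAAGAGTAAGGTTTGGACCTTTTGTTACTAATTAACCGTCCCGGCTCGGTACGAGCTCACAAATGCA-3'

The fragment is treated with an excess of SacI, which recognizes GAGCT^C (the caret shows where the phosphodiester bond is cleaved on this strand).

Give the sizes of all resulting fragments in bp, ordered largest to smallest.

The SacI site (GAGCTC) starts at position 149.
SacI cuts after base 5 of each site (before the last base), so after position 153.
Linear molecule, 1 cut → 2 fragments:
  1–153 → 153 bp
  154–163 → 10 bp
Sorted largest to smallest: 153, 10 bp.

153, 10 bp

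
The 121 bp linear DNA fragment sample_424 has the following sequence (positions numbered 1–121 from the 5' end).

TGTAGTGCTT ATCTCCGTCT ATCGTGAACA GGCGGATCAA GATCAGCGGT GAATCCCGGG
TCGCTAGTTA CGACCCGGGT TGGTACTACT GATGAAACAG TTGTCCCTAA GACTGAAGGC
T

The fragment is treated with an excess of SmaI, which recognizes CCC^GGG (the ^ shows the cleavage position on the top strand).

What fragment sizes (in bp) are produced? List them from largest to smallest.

SmaI sites (CCCGGG) start at positions 55, 74.
SmaI cuts after base 3 of each site, so after positions 57, 76.
Linear molecule, 2 cuts → 3 fragments:
  1–57 → 57 bp
  58–76 → 19 bp
  77–121 → 45 bp
Sorted largest to smallest: 57, 45, 19 bp.

57, 45, 19 bp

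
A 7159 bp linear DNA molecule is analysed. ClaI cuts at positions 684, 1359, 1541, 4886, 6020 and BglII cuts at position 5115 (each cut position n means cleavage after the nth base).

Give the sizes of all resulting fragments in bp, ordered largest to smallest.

3345, 1139, 905, 684, 675, 229, 182 bp

Combined cut positions (sorted): 684, 1359, 1541, 4886, 5115, 6020.
Linear molecule, 6 cuts → 7 fragments:
  684 − 0 = 684 bp
  1359 − 684 = 675 bp
  1541 − 1359 = 182 bp
  4886 − 1541 = 3345 bp
  5115 − 4886 = 229 bp
  6020 − 5115 = 905 bp
  7159 − 6020 = 1139 bp
Sorted largest to smallest: 3345, 1139, 905, 684, 675, 229, 182 bp.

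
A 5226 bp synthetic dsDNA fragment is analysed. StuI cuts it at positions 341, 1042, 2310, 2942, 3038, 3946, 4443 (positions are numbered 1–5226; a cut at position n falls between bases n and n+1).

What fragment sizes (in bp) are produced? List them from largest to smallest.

Linear molecule, 7 cuts → 8 fragments:
  341 − 0 = 341 bp
  1042 − 341 = 701 bp
  2310 − 1042 = 1268 bp
  2942 − 2310 = 632 bp
  3038 − 2942 = 96 bp
  3946 − 3038 = 908 bp
  4443 − 3946 = 497 bp
  5226 − 4443 = 783 bp
Sorted largest to smallest: 1268, 908, 783, 701, 632, 497, 341, 96 bp.

1268, 908, 783, 701, 632, 497, 341, 96 bp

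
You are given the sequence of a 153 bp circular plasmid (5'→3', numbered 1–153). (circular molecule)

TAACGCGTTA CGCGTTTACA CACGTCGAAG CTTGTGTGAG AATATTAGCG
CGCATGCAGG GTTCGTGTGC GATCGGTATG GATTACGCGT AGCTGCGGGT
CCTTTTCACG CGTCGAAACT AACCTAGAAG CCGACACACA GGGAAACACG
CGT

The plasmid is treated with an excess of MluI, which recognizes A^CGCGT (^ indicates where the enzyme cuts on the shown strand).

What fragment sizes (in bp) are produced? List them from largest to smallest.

MluI sites (ACGCGT) start at positions 3, 10, 85, 108, 148.
MluI cuts after the first base of each site, so after positions 3, 10, 85, 108, 148.
Circular molecule, 5 cuts → 5 fragments:
  4–10 → 7 bp
  11–85 → 75 bp
  86–108 → 23 bp
  109–148 → 40 bp
  149–153 then 1–3 → 5 + 3 = 8 bp
Sorted largest to smallest: 75, 40, 23, 8, 7 bp.

75, 40, 23, 8, 7 bp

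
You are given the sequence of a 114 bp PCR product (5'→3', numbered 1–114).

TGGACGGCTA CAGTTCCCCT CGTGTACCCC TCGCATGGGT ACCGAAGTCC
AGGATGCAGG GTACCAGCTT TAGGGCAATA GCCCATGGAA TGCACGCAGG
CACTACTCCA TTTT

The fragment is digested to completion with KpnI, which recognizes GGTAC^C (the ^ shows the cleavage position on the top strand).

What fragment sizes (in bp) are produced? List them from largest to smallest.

KpnI sites (GGTACC) start at positions 38, 60.
KpnI cuts after base 5 of each site (before the last base), so after positions 42, 64.
Linear molecule, 2 cuts → 3 fragments:
  1–42 → 42 bp
  43–64 → 22 bp
  65–114 → 50 bp
Sorted largest to smallest: 50, 42, 22 bp.

50, 42, 22 bp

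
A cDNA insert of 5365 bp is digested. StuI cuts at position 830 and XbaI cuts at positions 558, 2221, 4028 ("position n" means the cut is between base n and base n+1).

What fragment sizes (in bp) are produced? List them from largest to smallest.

1807, 1391, 1337, 558, 272 bp

Combined cut positions (sorted): 558, 830, 2221, 4028.
Linear molecule, 4 cuts → 5 fragments:
  558 − 0 = 558 bp
  830 − 558 = 272 bp
  2221 − 830 = 1391 bp
  4028 − 2221 = 1807 bp
  5365 − 4028 = 1337 bp
Sorted largest to smallest: 1807, 1391, 1337, 558, 272 bp.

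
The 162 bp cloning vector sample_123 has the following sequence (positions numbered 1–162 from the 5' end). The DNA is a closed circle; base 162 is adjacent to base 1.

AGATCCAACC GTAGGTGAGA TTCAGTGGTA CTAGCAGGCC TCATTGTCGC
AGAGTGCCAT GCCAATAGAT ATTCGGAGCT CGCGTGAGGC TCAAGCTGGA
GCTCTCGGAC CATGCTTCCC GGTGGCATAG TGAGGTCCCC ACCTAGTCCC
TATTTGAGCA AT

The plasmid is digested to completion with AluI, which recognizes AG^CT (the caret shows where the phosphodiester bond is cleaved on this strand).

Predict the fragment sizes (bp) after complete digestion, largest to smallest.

AluI sites (AGCT) start at positions 77, 94, 100.
AluI cuts after base 2 of each site, so after positions 78, 95, 101.
Circular molecule, 3 cuts → 3 fragments:
  79–95 → 17 bp
  96–101 → 6 bp
  102–162 then 1–78 → 61 + 78 = 139 bp
Sorted largest to smallest: 139, 17, 6 bp.

139, 17, 6 bp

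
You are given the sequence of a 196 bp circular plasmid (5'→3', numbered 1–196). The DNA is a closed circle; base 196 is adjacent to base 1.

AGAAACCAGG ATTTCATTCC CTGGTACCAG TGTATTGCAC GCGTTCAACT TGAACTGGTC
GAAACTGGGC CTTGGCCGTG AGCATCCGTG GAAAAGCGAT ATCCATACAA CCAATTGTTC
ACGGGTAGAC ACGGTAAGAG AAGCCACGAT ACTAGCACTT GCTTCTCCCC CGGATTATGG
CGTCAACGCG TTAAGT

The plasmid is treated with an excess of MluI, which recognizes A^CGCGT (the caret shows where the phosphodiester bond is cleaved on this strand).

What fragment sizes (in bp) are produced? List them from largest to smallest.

MluI sites (ACGCGT) start at positions 39, 186.
MluI cuts after the first base of each site, so after positions 39, 186.
Circular molecule, 2 cuts → 2 fragments:
  40–186 → 147 bp
  187–196 then 1–39 → 10 + 39 = 49 bp
Sorted largest to smallest: 147, 49 bp.

147, 49 bp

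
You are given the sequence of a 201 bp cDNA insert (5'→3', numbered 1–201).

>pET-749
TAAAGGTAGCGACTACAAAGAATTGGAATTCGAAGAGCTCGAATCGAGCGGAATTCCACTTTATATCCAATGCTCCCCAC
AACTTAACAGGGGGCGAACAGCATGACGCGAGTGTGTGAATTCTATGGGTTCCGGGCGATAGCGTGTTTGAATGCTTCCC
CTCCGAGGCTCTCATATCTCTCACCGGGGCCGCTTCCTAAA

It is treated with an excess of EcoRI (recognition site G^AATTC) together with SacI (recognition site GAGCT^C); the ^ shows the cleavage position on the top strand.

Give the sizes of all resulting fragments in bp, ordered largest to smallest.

EcoRI sites (GAATTC) start at positions 26, 51, 118.
EcoRI cuts after the first base of each site, so after positions 26, 51, 118.
The SacI site (GAGCTC) starts at position 35.
SacI cuts after base 5 of each site (before the last base), so after position 39.
Combined cut positions: 26, 39, 51, 118.
Linear molecule, 4 cuts → 5 fragments:
  1–26 → 26 bp
  27–39 → 13 bp
  40–51 → 12 bp
  52–118 → 67 bp
  119–201 → 83 bp
Sorted largest to smallest: 83, 67, 26, 13, 12 bp.

83, 67, 26, 13, 12 bp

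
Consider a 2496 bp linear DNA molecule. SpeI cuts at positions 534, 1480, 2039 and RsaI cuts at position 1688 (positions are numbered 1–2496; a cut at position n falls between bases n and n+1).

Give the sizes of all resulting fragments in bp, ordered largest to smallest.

946, 534, 457, 351, 208 bp

Combined cut positions (sorted): 534, 1480, 1688, 2039.
Linear molecule, 4 cuts → 5 fragments:
  534 − 0 = 534 bp
  1480 − 534 = 946 bp
  1688 − 1480 = 208 bp
  2039 − 1688 = 351 bp
  2496 − 2039 = 457 bp
Sorted largest to smallest: 946, 534, 457, 351, 208 bp.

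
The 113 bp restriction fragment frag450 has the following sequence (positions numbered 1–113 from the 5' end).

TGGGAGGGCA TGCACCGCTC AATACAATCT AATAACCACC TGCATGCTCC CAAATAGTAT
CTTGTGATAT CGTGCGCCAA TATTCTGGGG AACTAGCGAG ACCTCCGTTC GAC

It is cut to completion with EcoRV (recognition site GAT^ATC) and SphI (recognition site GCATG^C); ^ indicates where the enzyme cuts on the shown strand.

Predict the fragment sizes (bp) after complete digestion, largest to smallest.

The EcoRV site (GATATC) starts at position 66.
EcoRV cuts after base 3 of each site, so after position 68.
SphI sites (GCATGC) start at positions 8, 42.
SphI cuts after base 5 of each site (before the last base), so after positions 12, 46.
Combined cut positions: 12, 46, 68.
Linear molecule, 3 cuts → 4 fragments:
  1–12 → 12 bp
  13–46 → 34 bp
  47–68 → 22 bp
  69–113 → 45 bp
Sorted largest to smallest: 45, 34, 22, 12 bp.

45, 34, 22, 12 bp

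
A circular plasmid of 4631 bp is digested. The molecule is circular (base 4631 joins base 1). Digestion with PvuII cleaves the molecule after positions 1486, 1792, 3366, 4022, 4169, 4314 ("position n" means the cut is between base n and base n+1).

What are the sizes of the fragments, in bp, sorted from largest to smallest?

1803, 1574, 656, 306, 147, 145 bp

Circular molecule, 6 cuts → 6 fragments:
  1792 − 1486 = 306 bp
  3366 − 1792 = 1574 bp
  4022 − 3366 = 656 bp
  4169 − 4022 = 147 bp
  4314 − 4169 = 145 bp
  wrap: 4631 − 4314 + 1486 = 1803 bp
Sorted largest to smallest: 1803, 1574, 656, 306, 147, 145 bp.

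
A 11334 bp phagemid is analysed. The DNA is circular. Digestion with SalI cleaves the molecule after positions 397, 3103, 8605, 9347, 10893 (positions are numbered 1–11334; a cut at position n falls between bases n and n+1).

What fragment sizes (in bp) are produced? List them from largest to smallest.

5502, 2706, 1546, 838, 742 bp

Circular molecule, 5 cuts → 5 fragments:
  3103 − 397 = 2706 bp
  8605 − 3103 = 5502 bp
  9347 − 8605 = 742 bp
  10893 − 9347 = 1546 bp
  wrap: 11334 − 10893 + 397 = 838 bp
Sorted largest to smallest: 5502, 2706, 1546, 838, 742 bp.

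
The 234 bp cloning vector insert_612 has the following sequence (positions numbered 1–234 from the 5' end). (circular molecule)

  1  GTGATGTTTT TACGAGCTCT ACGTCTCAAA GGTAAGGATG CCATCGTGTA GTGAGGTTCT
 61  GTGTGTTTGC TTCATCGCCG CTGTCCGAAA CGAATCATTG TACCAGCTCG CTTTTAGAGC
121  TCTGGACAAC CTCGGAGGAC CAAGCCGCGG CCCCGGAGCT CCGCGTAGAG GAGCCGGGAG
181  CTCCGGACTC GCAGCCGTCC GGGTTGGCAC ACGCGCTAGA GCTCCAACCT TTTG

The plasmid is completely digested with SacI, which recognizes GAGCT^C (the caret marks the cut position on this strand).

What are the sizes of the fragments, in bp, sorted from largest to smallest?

SacI sites (GAGCTC) start at positions 14, 117, 156, 178, 219.
SacI cuts after base 5 of each site (before the last base), so after positions 18, 121, 160, 182, 223.
Circular molecule, 5 cuts → 5 fragments:
  19–121 → 103 bp
  122–160 → 39 bp
  161–182 → 22 bp
  183–223 → 41 bp
  224–234 then 1–18 → 11 + 18 = 29 bp
Sorted largest to smallest: 103, 41, 39, 29, 22 bp.

103, 41, 39, 29, 22 bp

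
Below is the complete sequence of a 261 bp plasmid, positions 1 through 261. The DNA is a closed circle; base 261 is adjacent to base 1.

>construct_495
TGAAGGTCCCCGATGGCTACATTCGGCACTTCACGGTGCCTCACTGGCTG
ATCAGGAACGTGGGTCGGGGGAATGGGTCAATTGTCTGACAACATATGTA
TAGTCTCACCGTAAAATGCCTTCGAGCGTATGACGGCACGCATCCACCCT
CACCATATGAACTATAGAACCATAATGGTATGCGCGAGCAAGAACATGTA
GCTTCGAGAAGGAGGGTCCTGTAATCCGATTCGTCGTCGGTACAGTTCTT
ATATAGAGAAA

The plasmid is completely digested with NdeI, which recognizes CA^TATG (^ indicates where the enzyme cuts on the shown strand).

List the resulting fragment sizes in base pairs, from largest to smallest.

NdeI sites (CATATG) start at positions 93, 154.
NdeI cuts after base 2 of each site, so after positions 94, 155.
Circular molecule, 2 cuts → 2 fragments:
  95–155 → 61 bp
  156–261 then 1–94 → 106 + 94 = 200 bp
Sorted largest to smallest: 200, 61 bp.

200, 61 bp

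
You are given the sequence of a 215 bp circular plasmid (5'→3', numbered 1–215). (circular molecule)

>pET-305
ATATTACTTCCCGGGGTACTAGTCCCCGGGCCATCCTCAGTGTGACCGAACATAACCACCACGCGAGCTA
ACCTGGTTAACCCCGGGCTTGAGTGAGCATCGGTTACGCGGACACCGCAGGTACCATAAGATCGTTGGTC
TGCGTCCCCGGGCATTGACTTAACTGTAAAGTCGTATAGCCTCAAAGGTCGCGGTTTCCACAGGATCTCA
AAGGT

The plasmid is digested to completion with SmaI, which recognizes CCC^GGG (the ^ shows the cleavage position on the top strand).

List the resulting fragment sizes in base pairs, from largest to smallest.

SmaI sites (CCCGGG) start at positions 10, 25, 82, 147.
SmaI cuts after base 3 of each site, so after positions 12, 27, 84, 149.
Circular molecule, 4 cuts → 4 fragments:
  13–27 → 15 bp
  28–84 → 57 bp
  85–149 → 65 bp
  150–215 then 1–12 → 66 + 12 = 78 bp
Sorted largest to smallest: 78, 65, 57, 15 bp.

78, 65, 57, 15 bp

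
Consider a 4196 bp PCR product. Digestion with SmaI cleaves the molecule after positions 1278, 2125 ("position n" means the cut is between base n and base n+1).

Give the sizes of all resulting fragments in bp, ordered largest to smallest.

2071, 1278, 847 bp

Linear molecule, 2 cuts → 3 fragments:
  1278 − 0 = 1278 bp
  2125 − 1278 = 847 bp
  4196 − 2125 = 2071 bp
Sorted largest to smallest: 2071, 1278, 847 bp.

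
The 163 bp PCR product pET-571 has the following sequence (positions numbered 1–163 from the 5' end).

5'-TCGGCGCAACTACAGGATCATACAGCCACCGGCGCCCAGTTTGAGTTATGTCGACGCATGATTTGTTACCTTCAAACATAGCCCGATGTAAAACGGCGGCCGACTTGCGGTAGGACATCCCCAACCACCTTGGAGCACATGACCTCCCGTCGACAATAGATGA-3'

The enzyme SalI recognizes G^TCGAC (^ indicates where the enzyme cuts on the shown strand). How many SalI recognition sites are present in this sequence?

GTCGAC occurs starting at positions 50, 149.
SalI cuts at 2 sites.

2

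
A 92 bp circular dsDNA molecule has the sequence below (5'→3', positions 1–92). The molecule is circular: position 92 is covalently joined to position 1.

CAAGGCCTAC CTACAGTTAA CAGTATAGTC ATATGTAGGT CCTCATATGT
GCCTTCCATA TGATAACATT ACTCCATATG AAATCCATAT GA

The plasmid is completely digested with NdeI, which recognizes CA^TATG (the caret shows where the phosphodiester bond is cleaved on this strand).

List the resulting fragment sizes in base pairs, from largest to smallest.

NdeI sites (CATATG) start at positions 30, 44, 57, 75, 86.
NdeI cuts after base 2 of each site, so after positions 31, 45, 58, 76, 87.
Circular molecule, 5 cuts → 5 fragments:
  32–45 → 14 bp
  46–58 → 13 bp
  59–76 → 18 bp
  77–87 → 11 bp
  88–92 then 1–31 → 5 + 31 = 36 bp
Sorted largest to smallest: 36, 18, 14, 13, 11 bp.

36, 18, 14, 13, 11 bp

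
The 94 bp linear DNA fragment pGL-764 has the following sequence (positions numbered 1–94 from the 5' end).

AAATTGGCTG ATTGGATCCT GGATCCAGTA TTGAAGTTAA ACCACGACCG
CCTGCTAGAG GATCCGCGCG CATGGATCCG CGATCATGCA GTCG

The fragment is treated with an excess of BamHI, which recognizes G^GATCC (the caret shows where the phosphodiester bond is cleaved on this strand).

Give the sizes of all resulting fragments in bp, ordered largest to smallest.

BamHI sites (GGATCC) start at positions 14, 21, 60, 74.
BamHI cuts after the first base of each site, so after positions 14, 21, 60, 74.
Linear molecule, 4 cuts → 5 fragments:
  1–14 → 14 bp
  15–21 → 7 bp
  22–60 → 39 bp
  61–74 → 14 bp
  75–94 → 20 bp
Sorted largest to smallest: 39, 20, 14, 14, 7 bp.

39, 20, 14, 14, 7 bp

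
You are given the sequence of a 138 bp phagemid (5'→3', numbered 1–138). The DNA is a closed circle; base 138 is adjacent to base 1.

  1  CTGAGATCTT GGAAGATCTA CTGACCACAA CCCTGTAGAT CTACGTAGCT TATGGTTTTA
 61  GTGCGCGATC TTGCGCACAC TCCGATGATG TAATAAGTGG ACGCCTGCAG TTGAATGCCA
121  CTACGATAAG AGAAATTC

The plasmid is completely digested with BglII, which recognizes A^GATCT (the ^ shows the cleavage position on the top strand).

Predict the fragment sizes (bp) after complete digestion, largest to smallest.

BglII sites (AGATCT) start at positions 4, 14, 37.
BglII cuts after the first base of each site, so after positions 4, 14, 37.
Circular molecule, 3 cuts → 3 fragments:
  5–14 → 10 bp
  15–37 → 23 bp
  38–138 then 1–4 → 101 + 4 = 105 bp
Sorted largest to smallest: 105, 23, 10 bp.

105, 23, 10 bp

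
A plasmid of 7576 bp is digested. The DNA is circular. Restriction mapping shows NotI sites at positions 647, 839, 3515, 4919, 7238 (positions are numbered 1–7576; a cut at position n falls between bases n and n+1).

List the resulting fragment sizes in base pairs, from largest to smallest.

2676, 2319, 1404, 985, 192 bp

Circular molecule, 5 cuts → 5 fragments:
  839 − 647 = 192 bp
  3515 − 839 = 2676 bp
  4919 − 3515 = 1404 bp
  7238 − 4919 = 2319 bp
  wrap: 7576 − 7238 + 647 = 985 bp
Sorted largest to smallest: 2676, 2319, 1404, 985, 192 bp.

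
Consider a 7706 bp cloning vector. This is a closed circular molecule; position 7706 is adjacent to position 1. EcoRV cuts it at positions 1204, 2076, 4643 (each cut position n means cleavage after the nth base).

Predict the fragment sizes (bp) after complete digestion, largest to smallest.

4267, 2567, 872 bp

Circular molecule, 3 cuts → 3 fragments:
  2076 − 1204 = 872 bp
  4643 − 2076 = 2567 bp
  wrap: 7706 − 4643 + 1204 = 4267 bp
Sorted largest to smallest: 4267, 2567, 872 bp.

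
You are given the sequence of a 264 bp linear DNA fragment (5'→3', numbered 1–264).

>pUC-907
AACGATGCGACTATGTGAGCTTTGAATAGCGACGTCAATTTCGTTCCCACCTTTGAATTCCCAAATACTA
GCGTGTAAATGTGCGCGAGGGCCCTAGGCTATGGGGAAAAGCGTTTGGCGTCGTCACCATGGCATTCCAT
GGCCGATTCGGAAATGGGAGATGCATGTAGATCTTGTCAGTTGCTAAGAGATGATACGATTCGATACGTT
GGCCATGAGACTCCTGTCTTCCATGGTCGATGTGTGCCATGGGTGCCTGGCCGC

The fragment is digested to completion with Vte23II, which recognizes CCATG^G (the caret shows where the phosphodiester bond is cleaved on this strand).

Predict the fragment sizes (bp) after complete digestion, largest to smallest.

131, 94, 16, 13, 10 bp

Vte23II sites (CCATGG) start at positions 127, 137, 231, 247.
Vte23II cuts after base 5 of each site (before the last base), so after positions 131, 141, 235, 251.
Linear molecule, 4 cuts → 5 fragments:
  1–131 → 131 bp
  132–141 → 10 bp
  142–235 → 94 bp
  236–251 → 16 bp
  252–264 → 13 bp
Sorted largest to smallest: 131, 94, 16, 13, 10 bp.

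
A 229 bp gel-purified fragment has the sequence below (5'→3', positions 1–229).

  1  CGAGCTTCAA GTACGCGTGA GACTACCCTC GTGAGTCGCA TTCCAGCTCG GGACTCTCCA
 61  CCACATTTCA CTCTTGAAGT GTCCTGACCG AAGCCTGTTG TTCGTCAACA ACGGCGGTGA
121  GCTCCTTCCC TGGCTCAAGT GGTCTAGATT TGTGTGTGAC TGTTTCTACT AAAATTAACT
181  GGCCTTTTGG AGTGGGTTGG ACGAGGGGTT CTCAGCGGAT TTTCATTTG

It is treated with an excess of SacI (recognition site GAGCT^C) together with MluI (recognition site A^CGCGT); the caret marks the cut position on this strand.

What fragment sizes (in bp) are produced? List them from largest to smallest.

110, 106, 13 bp

The SacI site (GAGCTC) starts at position 119.
SacI cuts after base 5 of each site (before the last base), so after position 123.
The MluI site (ACGCGT) starts at position 13.
MluI cuts after the first base of each site, so after position 13.
Combined cut positions: 13, 123.
Linear molecule, 2 cuts → 3 fragments:
  1–13 → 13 bp
  14–123 → 110 bp
  124–229 → 106 bp
Sorted largest to smallest: 110, 106, 13 bp.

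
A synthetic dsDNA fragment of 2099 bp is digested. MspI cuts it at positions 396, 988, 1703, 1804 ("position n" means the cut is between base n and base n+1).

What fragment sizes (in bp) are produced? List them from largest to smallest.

Linear molecule, 4 cuts → 5 fragments:
  396 − 0 = 396 bp
  988 − 396 = 592 bp
  1703 − 988 = 715 bp
  1804 − 1703 = 101 bp
  2099 − 1804 = 295 bp
Sorted largest to smallest: 715, 592, 396, 295, 101 bp.

715, 592, 396, 295, 101 bp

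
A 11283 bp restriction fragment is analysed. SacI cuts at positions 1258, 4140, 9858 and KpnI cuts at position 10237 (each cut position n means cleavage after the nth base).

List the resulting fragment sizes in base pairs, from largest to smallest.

Combined cut positions (sorted): 1258, 4140, 9858, 10237.
Linear molecule, 4 cuts → 5 fragments:
  1258 − 0 = 1258 bp
  4140 − 1258 = 2882 bp
  9858 − 4140 = 5718 bp
  10237 − 9858 = 379 bp
  11283 − 10237 = 1046 bp
Sorted largest to smallest: 5718, 2882, 1258, 1046, 379 bp.

5718, 2882, 1258, 1046, 379 bp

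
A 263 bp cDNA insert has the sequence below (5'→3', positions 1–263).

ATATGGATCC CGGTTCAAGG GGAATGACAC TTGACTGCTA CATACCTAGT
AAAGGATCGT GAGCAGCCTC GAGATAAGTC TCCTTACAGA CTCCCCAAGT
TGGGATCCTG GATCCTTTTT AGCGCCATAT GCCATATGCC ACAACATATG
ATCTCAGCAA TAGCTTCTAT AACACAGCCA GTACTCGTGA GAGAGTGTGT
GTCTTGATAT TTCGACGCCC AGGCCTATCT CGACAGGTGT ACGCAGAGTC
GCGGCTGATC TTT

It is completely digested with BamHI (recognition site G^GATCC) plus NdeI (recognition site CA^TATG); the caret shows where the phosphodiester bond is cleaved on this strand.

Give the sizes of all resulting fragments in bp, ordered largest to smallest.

BamHI sites (GGATCC) start at positions 5, 103, 110.
BamHI cuts after the first base of each site, so after positions 5, 103, 110.
NdeI sites (CATATG) start at positions 126, 133, 145.
NdeI cuts after base 2 of each site, so after positions 127, 134, 146.
Combined cut positions: 5, 103, 110, 127, 134, 146.
Linear molecule, 6 cuts → 7 fragments:
  1–5 → 5 bp
  6–103 → 98 bp
  104–110 → 7 bp
  111–127 → 17 bp
  128–134 → 7 bp
  135–146 → 12 bp
  147–263 → 117 bp
Sorted largest to smallest: 117, 98, 17, 12, 7, 7, 5 bp.

117, 98, 17, 12, 7, 7, 5 bp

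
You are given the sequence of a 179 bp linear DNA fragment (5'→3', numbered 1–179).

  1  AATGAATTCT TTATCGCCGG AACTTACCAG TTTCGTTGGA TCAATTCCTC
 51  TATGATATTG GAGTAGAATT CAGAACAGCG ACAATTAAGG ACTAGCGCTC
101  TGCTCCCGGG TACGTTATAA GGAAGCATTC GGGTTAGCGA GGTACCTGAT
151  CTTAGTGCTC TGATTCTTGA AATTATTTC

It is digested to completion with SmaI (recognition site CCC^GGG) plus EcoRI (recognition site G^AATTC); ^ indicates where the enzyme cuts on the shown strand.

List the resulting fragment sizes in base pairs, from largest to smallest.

The SmaI site (CCCGGG) starts at position 105.
SmaI cuts after base 3 of each site, so after position 107.
EcoRI sites (GAATTC) start at positions 4, 66.
EcoRI cuts after the first base of each site, so after positions 4, 66.
Combined cut positions: 4, 66, 107.
Linear molecule, 3 cuts → 4 fragments:
  1–4 → 4 bp
  5–66 → 62 bp
  67–107 → 41 bp
  108–179 → 72 bp
Sorted largest to smallest: 72, 62, 41, 4 bp.

72, 62, 41, 4 bp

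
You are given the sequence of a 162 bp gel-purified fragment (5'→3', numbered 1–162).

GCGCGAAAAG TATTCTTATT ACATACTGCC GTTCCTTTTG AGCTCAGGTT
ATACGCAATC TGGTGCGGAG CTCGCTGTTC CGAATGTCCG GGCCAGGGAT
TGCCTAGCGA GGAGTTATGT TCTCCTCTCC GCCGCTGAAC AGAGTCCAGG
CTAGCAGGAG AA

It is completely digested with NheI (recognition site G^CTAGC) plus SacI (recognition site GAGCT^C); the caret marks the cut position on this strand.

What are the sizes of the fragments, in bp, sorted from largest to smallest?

The NheI site (GCTAGC) starts at position 150.
NheI cuts after the first base of each site, so after position 150.
SacI sites (GAGCTC) start at positions 40, 68.
SacI cuts after base 5 of each site (before the last base), so after positions 44, 72.
Combined cut positions: 44, 72, 150.
Linear molecule, 3 cuts → 4 fragments:
  1–44 → 44 bp
  45–72 → 28 bp
  73–150 → 78 bp
  151–162 → 12 bp
Sorted largest to smallest: 78, 44, 28, 12 bp.

78, 44, 28, 12 bp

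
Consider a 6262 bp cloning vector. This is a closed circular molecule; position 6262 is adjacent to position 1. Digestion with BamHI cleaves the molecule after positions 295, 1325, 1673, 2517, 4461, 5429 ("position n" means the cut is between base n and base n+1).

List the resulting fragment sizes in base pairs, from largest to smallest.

1944, 1128, 1030, 968, 844, 348 bp

Circular molecule, 6 cuts → 6 fragments:
  1325 − 295 = 1030 bp
  1673 − 1325 = 348 bp
  2517 − 1673 = 844 bp
  4461 − 2517 = 1944 bp
  5429 − 4461 = 968 bp
  wrap: 6262 − 5429 + 295 = 1128 bp
Sorted largest to smallest: 1944, 1128, 1030, 968, 844, 348 bp.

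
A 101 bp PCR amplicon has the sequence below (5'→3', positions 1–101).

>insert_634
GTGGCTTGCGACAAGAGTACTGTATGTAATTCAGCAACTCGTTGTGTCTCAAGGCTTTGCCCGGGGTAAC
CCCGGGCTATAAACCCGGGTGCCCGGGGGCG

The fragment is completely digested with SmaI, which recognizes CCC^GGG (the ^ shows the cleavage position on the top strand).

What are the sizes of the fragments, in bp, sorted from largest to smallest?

SmaI sites (CCCGGG) start at positions 60, 71, 84, 92.
SmaI cuts after base 3 of each site, so after positions 62, 73, 86, 94.
Linear molecule, 4 cuts → 5 fragments:
  1–62 → 62 bp
  63–73 → 11 bp
  74–86 → 13 bp
  87–94 → 8 bp
  95–101 → 7 bp
Sorted largest to smallest: 62, 13, 11, 8, 7 bp.

62, 13, 11, 8, 7 bp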